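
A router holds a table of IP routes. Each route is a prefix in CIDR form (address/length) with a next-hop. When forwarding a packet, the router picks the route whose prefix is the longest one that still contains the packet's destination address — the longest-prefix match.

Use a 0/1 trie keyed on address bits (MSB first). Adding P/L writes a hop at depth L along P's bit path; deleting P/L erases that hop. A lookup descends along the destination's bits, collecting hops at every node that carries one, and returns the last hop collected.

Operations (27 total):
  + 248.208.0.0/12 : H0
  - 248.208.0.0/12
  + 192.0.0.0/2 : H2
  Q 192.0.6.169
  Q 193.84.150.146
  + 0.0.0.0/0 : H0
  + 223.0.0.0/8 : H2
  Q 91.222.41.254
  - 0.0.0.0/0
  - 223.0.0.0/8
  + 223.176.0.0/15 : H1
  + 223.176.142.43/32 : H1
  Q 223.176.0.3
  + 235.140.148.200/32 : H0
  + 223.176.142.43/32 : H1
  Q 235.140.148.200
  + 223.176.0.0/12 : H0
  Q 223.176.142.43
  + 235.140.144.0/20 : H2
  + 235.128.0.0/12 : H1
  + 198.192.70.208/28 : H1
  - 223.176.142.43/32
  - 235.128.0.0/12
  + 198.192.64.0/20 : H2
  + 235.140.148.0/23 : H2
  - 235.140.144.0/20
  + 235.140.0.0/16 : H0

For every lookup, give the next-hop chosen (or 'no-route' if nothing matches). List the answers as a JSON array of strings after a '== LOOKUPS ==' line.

Apply in order:
  + 248.208.0.0/12 (H0) depth=12
  - 248.208.0.0/12 clear@12
  + 192.0.0.0/2 (H2) depth=2
  Q 192.0.6.169: descend 11 ; hops seen [H2] ; pick H2
  Q 193.84.150.146: descend 11 ; hops seen [H2] ; pick H2
  + 0.0.0.0/0 (H0) depth=0
  + 223.0.0.0/8 (H2) depth=8
  Q 91.222.41.254: descend ε ; hops seen [H0] ; pick H0
  - 0.0.0.0/0 clear@0
  - 223.0.0.0/8 clear@8
  + 223.176.0.0/15 (H1) depth=15
  + 223.176.142.43/32 (H1) depth=32
  Q 223.176.0.3: descend 1101111110110000 ; hops seen [H2,H1] ; pick H1
  + 235.140.148.200/32 (H0) depth=32
  + 223.176.142.43/32 (H1) depth=32
  Q 235.140.148.200: descend 11101011100011001001010011001000 ; hops seen [H2,H0] ; pick H0
  + 223.176.0.0/12 (H0) depth=12
  Q 223.176.142.43: descend 11011111101100001000111000101011 ; hops seen [H2,H0,H1,H1] ; pick H1
  + 235.140.144.0/20 (H2) depth=20
  + 235.128.0.0/12 (H1) depth=12
  + 198.192.70.208/28 (H1) depth=28
  - 223.176.142.43/32 clear@32
  - 235.128.0.0/12 clear@12
  + 198.192.64.0/20 (H2) depth=20
  + 235.140.148.0/23 (H2) depth=23
  - 235.140.144.0/20 clear@20
  + 235.140.0.0/16 (H0) depth=16

== LOOKUPS ==
["H2","H2","H0","H1","H0","H1"]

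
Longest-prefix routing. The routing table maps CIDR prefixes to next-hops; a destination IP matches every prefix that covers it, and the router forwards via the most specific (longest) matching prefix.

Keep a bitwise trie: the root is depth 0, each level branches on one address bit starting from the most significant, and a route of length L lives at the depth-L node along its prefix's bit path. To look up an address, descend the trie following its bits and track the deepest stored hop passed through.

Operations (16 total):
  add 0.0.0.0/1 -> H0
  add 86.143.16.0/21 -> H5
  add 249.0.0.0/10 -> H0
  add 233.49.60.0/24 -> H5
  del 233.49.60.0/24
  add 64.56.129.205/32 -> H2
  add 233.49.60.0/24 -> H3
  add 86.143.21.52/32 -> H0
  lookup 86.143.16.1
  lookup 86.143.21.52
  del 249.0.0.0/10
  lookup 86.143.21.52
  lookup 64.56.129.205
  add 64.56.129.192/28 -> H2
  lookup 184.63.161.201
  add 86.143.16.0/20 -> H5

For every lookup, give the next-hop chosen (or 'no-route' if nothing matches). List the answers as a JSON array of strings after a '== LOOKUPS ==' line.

Process each operation:
  add 0.0.0.0/1 -> H0 at depth 1
  add 86.143.16.0/21 -> H5 at depth 21
  add 249.0.0.0/10 -> H0 at depth 10
  add 233.49.60.0/24 -> H5 at depth 24
  del 233.49.60.0/24 (clear depth 24)
  add 64.56.129.205/32 -> H2 at depth 32
  add 233.49.60.0/24 -> H3 at depth 24
  add 86.143.21.52/32 -> H0 at depth 32
  ? 86.143.16.1  path d0:-→d1:H0→d2:-→d3:-→d4:-→d5:-→d6:-→d7:-→d8:-→d9:-→d10:-→d11:-→d12:-→d13:-→d14:-→d15:-→d16:-→d17:-→d18:-→d19:-→d20:-→d21:H5  best=H5
  ? 86.143.21.52  path d0:-→d1:H0→d2:-→d3:-→d4:-→d5:-→d6:-→d7:-→d8:-→d9:-→d10:-→d11:-→d12:-→d13:-→d14:-→d15:-→d16:-→d17:-→d18:-→d19:-→d20:-→d21:H5→d22:-→d23:-→d24:-→d25:-→d26:-→d27:-→d28:-→d29:-→d30:-→d31:-→d32:H0  best=H0
  del 249.0.0.0/10 (clear depth 10)
  ? 86.143.21.52  path d0:-→d1:H0→d2:-→d3:-→d4:-→d5:-→d6:-→d7:-→d8:-→d9:-→d10:-→d11:-→d12:-→d13:-→d14:-→d15:-→d16:-→d17:-→d18:-→d19:-→d20:-→d21:H5→d22:-→d23:-→d24:-→d25:-→d26:-→d27:-→d28:-→d29:-→d30:-→d31:-→d32:H0  best=H0
  ? 64.56.129.205  path d0:-→d1:H0→d2:-→d3:-→d4:-→d5:-→d6:-→d7:-→d8:-→d9:-→d10:-→d11:-→d12:-→d13:-→d14:-→d15:-→d16:-→d17:-→d18:-→d19:-→d20:-→d21:-→d22:-→d23:-→d24:-→d25:-→d26:-→d27:-→d28:-→d29:-→d30:-→d31:-→d32:H2  best=H2
  add 64.56.129.192/28 -> H2 at depth 28
  ? 184.63.161.201  path d0:-→d1:-  best=no-route
  add 86.143.16.0/20 -> H5 at depth 20

== LOOKUPS ==
["H5","H0","H0","H2","no-route"]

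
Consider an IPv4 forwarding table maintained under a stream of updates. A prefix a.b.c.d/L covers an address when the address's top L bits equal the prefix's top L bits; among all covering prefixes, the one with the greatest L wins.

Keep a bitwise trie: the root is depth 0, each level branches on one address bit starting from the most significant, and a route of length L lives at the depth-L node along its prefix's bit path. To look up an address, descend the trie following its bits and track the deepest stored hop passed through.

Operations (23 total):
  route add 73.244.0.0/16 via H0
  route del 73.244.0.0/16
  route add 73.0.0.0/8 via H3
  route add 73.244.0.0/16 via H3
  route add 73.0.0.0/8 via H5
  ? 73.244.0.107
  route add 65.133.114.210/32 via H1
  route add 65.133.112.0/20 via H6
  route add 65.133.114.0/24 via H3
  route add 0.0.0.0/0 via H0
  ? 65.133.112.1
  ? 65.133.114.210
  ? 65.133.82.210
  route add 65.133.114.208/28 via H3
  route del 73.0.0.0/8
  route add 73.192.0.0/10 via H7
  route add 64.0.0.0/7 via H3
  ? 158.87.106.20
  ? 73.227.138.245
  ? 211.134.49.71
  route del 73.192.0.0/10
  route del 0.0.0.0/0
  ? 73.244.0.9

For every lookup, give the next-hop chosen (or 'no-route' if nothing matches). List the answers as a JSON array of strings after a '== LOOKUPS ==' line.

Trace:
  + 73.244.0.0/16 (H0) depth=16
  - 73.244.0.0/16 clear@16
  + 73.0.0.0/8 (H3) depth=8
  + 73.244.0.0/16 (H3) depth=16
  + 73.0.0.0/8 (H5) depth=8
  lookup 73.244.0.107: bits 0100100111110100 walk d0:-→d1:-→d2:-→d3:-→d4:-→d5:-→d6:-→d7:-→d8:H5→d9:-→d10:-→d11:-→d12:-→d13:-→d14:-→d15:-→d16:H3 -> H3
  + 65.133.114.210/32 (H1) depth=32
  + 65.133.112.0/20 (H6) depth=20
  + 65.133.114.0/24 (H3) depth=24
  + 0.0.0.0/0 (H0) depth=0
  lookup 65.133.112.1: bits 0100000110000101011100 walk d0:H0→d1:-→d2:-→d3:-→d4:-→d5:-→d6:-→d7:-→d8:-→d9:-→d10:-→d11:-→d12:-→d13:-→d14:-→d15:-→d16:-→d17:-→d18:-→d19:-→d20:H6→d21:-→d22:- -> H6
  lookup 65.133.114.210: bits 01000001100001010111001011010010 walk d0:H0→d1:-→d2:-→d3:-→d4:-→d5:-→d6:-→d7:-→d8:-→d9:-→d10:-→d11:-→d12:-→d13:-→d14:-→d15:-→d16:-→d17:-→d18:-→d19:-→d20:H6→d21:-→d22:-→d23:-→d24:H3→d25:-→d26:-→d27:-→d28:-→d29:-→d30:-→d31:-→d32:H1 -> H1
  lookup 65.133.82.210: bits 010000011000010101 walk d0:H0→d1:-→d2:-→d3:-→d4:-→d5:-→d6:-→d7:-→d8:-→d9:-→d10:-→d11:-→d12:-→d13:-→d14:-→d15:-→d16:-→d17:-→d18:- -> H0
  + 65.133.114.208/28 (H3) depth=28
  - 73.0.0.0/8 clear@8
  + 73.192.0.0/10 (H7) depth=10
  + 64.0.0.0/7 (H3) depth=7
  lookup 158.87.106.20: bits ε walk d0:H0 -> H0
  lookup 73.227.138.245: bits 01001001111 walk d0:H0→d1:-→d2:-→d3:-→d4:-→d5:-→d6:-→d7:-→d8:-→d9:-→d10:H7→d11:- -> H7
  lookup 211.134.49.71: bits ε walk d0:H0 -> H0
  - 73.192.0.0/10 clear@10
  - 0.0.0.0/0 clear@0
  lookup 73.244.0.9: bits 0100100111110100 walk d0:-→d1:-→d2:-→d3:-→d4:-→d5:-→d6:-→d7:-→d8:-→d9:-→d10:-→d11:-→d12:-→d13:-→d14:-→d15:-→d16:H3 -> H3

== LOOKUPS ==
["H3","H6","H1","H0","H0","H7","H0","H3"]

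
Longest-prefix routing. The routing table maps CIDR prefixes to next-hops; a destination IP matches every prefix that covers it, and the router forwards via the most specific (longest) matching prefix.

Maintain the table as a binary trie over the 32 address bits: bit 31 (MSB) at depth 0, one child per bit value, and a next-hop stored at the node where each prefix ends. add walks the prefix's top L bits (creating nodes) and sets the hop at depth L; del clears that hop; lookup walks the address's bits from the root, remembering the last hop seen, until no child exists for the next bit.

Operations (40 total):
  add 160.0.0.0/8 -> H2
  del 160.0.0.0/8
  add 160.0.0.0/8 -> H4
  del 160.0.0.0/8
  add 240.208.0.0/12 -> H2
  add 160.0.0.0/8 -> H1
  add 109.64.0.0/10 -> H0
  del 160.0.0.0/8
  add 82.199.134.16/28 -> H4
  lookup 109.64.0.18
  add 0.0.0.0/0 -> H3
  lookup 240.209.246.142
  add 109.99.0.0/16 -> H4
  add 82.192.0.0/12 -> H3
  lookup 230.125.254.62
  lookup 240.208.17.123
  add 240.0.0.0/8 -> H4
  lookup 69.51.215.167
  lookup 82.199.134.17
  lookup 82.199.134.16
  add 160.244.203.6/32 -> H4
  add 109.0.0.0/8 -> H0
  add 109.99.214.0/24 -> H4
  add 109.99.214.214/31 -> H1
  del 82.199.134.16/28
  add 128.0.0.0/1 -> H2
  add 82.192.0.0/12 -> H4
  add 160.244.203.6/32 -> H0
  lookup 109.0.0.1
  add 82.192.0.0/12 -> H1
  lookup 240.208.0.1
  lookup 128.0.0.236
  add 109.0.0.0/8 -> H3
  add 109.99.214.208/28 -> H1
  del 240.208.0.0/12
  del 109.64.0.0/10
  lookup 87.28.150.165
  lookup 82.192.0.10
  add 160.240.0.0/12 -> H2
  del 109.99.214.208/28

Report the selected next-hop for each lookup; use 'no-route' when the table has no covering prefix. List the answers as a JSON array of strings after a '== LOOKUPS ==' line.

Process each operation:
  + 160.0.0.0/8 (H2) depth=8
  - 160.0.0.0/8 clear@8
  + 160.0.0.0/8 (H4) depth=8
  - 160.0.0.0/8 clear@8
  + 240.208.0.0/12 (H2) depth=12
  + 160.0.0.0/8 (H1) depth=8
  + 109.64.0.0/10 (H0) depth=10
  - 160.0.0.0/8 clear@8
  + 82.199.134.16/28 (H4) depth=28
  ? 109.64.0.18  path d0:-→d1:-→d2:-→d3:-→d4:-→d5:-→d6:-→d7:-→d8:-→d9:-→d10:H0  best=H0
  + 0.0.0.0/0 (H3) depth=0
  ? 240.209.246.142  path d0:H3→d1:-→d2:-→d3:-→d4:-→d5:-→d6:-→d7:-→d8:-→d9:-→d10:-→d11:-→d12:H2  best=H2
  + 109.99.0.0/16 (H4) depth=16
  + 82.192.0.0/12 (H3) depth=12
  ? 230.125.254.62  path d0:H3→d1:-→d2:-→d3:-  best=H3
  ? 240.208.17.123  path d0:H3→d1:-→d2:-→d3:-→d4:-→d5:-→d6:-→d7:-→d8:-→d9:-→d10:-→d11:-→d12:H2  best=H2
  + 240.0.0.0/8 (H4) depth=8
  ? 69.51.215.167  path d0:H3→d1:-→d2:-→d3:-  best=H3
  ? 82.199.134.17  path d0:H3→d1:-→d2:-→d3:-→d4:-→d5:-→d6:-→d7:-→d8:-→d9:-→d10:-→d11:-→d12:H3→d13:-→d14:-→d15:-→d16:-→d17:-→d18:-→d19:-→d20:-→d21:-→d22:-→d23:-→d24:-→d25:-→d26:-→d27:-→d28:H4  best=H4
  ? 82.199.134.16  path d0:H3→d1:-→d2:-→d3:-→d4:-→d5:-→d6:-→d7:-→d8:-→d9:-→d10:-→d11:-→d12:H3→d13:-→d14:-→d15:-→d16:-→d17:-→d18:-→d19:-→d20:-→d21:-→d22:-→d23:-→d24:-→d25:-→d26:-→d27:-→d28:H4  best=H4
  + 160.244.203.6/32 (H4) depth=32
  + 109.0.0.0/8 (H0) depth=8
  + 109.99.214.0/24 (H4) depth=24
  + 109.99.214.214/31 (H1) depth=31
  - 82.199.134.16/28 clear@28
  + 128.0.0.0/1 (H2) depth=1
  + 82.192.0.0/12 (H4) depth=12
  + 160.244.203.6/32 (H0) depth=32
  ? 109.0.0.1  path d0:H3→d1:-→d2:-→d3:-→d4:-→d5:-→d6:-→d7:-→d8:H0→d9:-  best=H0
  + 82.192.0.0/12 (H1) depth=12
  ? 240.208.0.1  path d0:H3→d1:H2→d2:-→d3:-→d4:-→d5:-→d6:-→d7:-→d8:H4→d9:-→d10:-→d11:-→d12:H2  best=H2
  ? 128.0.0.236  path d0:H3→d1:H2→d2:-  best=H2
  + 109.0.0.0/8 (H3) depth=8
  + 109.99.214.208/28 (H1) depth=28
  - 240.208.0.0/12 clear@12
  - 109.64.0.0/10 clear@10
  ? 87.28.150.165  path d0:H3→d1:-→d2:-→d3:-→d4:-→d5:-  best=H3
  ? 82.192.0.10  path d0:H3→d1:-→d2:-→d3:-→d4:-→d5:-→d6:-→d7:-→d8:-→d9:-→d10:-→d11:-→d12:H1→d13:-  best=H1
  + 160.240.0.0/12 (H2) depth=12
  - 109.99.214.208/28 clear@28

== LOOKUPS ==
["H0","H2","H3","H2","H3","H4","H4","H0","H2","H2","H3","H1"]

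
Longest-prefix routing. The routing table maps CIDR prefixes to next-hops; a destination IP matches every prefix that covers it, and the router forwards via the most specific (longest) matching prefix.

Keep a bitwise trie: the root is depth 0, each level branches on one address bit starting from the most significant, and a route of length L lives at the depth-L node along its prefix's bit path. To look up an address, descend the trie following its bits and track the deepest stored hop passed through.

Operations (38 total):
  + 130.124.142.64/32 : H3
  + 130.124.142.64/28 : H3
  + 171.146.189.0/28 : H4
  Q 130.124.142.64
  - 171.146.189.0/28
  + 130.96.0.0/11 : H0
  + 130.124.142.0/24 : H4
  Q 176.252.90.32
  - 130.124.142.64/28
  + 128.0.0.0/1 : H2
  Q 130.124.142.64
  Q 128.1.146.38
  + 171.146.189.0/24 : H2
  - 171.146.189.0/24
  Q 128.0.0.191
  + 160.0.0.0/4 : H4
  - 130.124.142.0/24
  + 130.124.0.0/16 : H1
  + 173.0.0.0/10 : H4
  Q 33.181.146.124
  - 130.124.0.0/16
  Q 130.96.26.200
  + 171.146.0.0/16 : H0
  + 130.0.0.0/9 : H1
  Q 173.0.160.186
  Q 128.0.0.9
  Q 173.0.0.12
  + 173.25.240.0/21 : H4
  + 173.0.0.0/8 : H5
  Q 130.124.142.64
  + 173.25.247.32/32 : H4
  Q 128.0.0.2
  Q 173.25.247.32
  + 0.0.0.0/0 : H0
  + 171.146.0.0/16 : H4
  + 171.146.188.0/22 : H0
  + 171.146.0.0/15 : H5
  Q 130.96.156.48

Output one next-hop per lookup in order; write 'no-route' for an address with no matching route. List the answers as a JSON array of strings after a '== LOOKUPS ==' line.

Process each operation:
  add 130.124.142.64/32 -> H3 at depth 32
  add 130.124.142.64/28 -> H3 at depth 28
  add 171.146.189.0/28 -> H4 at depth 28
  ? 130.124.142.64  path d0:-→d1:-→d2:-→d3:-→d4:-→d5:-→d6:-→d7:-→d8:-→d9:-→d10:-→d11:-→d12:-→d13:-→d14:-→d15:-→d16:-→d17:-→d18:-→d19:-→d20:-→d21:-→d22:-→d23:-→d24:-→d25:-→d26:-→d27:-→d28:H3→d29:-→d30:-→d31:-→d32:H3  best=H3
  del 171.146.189.0/28 (clear depth 28)
  add 130.96.0.0/11 -> H0 at depth 11
  add 130.124.142.0/24 -> H4 at depth 24
  ? 176.252.90.32  path d0:-→d1:-→d2:-→d3:-  best=no-route
  del 130.124.142.64/28 (clear depth 28)
  add 128.0.0.0/1 -> H2 at depth 1
  ? 130.124.142.64  path d0:-→d1:H2→d2:-→d3:-→d4:-→d5:-→d6:-→d7:-→d8:-→d9:-→d10:-→d11:H0→d12:-→d13:-→d14:-→d15:-→d16:-→d17:-→d18:-→d19:-→d20:-→d21:-→d22:-→d23:-→d24:H4→d25:-→d26:-→d27:-→d28:-→d29:-→d30:-→d31:-→d32:H3  best=H3
  ? 128.1.146.38  path d0:-→d1:H2→d2:-→d3:-→d4:-→d5:-→d6:-  best=H2
  add 171.146.189.0/24 -> H2 at depth 24
  del 171.146.189.0/24 (clear depth 24)
  ? 128.0.0.191  path d0:-→d1:H2→d2:-→d3:-→d4:-→d5:-→d6:-  best=H2
  add 160.0.0.0/4 -> H4 at depth 4
  del 130.124.142.0/24 (clear depth 24)
  add 130.124.0.0/16 -> H1 at depth 16
  add 173.0.0.0/10 -> H4 at depth 10
  ? 33.181.146.124  path d0:-  best=no-route
  del 130.124.0.0/16 (clear depth 16)
  ? 130.96.26.200  path d0:-→d1:H2→d2:-→d3:-→d4:-→d5:-→d6:-→d7:-→d8:-→d9:-→d10:-→d11:H0  best=H0
  add 171.146.0.0/16 -> H0 at depth 16
  add 130.0.0.0/9 -> H1 at depth 9
  ? 173.0.160.186  path d0:-→d1:H2→d2:-→d3:-→d4:H4→d5:-→d6:-→d7:-→d8:-→d9:-→d10:H4  best=H4
  ? 128.0.0.9  path d0:-→d1:H2→d2:-→d3:-→d4:-→d5:-→d6:-  best=H2
  ? 173.0.0.12  path d0:-→d1:H2→d2:-→d3:-→d4:H4→d5:-→d6:-→d7:-→d8:-→d9:-→d10:H4  best=H4
  add 173.25.240.0/21 -> H4 at depth 21
  add 173.0.0.0/8 -> H5 at depth 8
  ? 130.124.142.64  path d0:-→d1:H2→d2:-→d3:-→d4:-→d5:-→d6:-→d7:-→d8:-→d9:H1→d10:-→d11:H0→d12:-→d13:-→d14:-→d15:-→d16:-→d17:-→d18:-→d19:-→d20:-→d21:-→d22:-→d23:-→d24:-→d25:-→d26:-→d27:-→d28:-→d29:-→d30:-→d31:-→d32:H3  best=H3
  add 173.25.247.32/32 -> H4 at depth 32
  ? 128.0.0.2  path d0:-→d1:H2→d2:-→d3:-→d4:-→d5:-→d6:-  best=H2
  ? 173.25.247.32  path d0:-→d1:H2→d2:-→d3:-→d4:H4→d5:-→d6:-→d7:-→d8:H5→d9:-→d10:H4→d11:-→d12:-→d13:-→d14:-→d15:-→d16:-→d17:-→d18:-→d19:-→d20:-→d21:H4→d22:-→d23:-→d24:-→d25:-→d26:-→d27:-→d28:-→d29:-→d30:-→d31:-→d32:H4  best=H4
  add 0.0.0.0/0 -> H0 at depth 0
  add 171.146.0.0/16 -> H4 at depth 16
  add 171.146.188.0/22 -> H0 at depth 22
  add 171.146.0.0/15 -> H5 at depth 15
  ? 130.96.156.48  path d0:H0→d1:H2→d2:-→d3:-→d4:-→d5:-→d6:-→d7:-→d8:-→d9:H1→d10:-→d11:H0  best=H0

== LOOKUPS ==
["H3","no-route","H3","H2","H2","no-route","H0","H4","H2","H4","H3","H2","H4","H0"]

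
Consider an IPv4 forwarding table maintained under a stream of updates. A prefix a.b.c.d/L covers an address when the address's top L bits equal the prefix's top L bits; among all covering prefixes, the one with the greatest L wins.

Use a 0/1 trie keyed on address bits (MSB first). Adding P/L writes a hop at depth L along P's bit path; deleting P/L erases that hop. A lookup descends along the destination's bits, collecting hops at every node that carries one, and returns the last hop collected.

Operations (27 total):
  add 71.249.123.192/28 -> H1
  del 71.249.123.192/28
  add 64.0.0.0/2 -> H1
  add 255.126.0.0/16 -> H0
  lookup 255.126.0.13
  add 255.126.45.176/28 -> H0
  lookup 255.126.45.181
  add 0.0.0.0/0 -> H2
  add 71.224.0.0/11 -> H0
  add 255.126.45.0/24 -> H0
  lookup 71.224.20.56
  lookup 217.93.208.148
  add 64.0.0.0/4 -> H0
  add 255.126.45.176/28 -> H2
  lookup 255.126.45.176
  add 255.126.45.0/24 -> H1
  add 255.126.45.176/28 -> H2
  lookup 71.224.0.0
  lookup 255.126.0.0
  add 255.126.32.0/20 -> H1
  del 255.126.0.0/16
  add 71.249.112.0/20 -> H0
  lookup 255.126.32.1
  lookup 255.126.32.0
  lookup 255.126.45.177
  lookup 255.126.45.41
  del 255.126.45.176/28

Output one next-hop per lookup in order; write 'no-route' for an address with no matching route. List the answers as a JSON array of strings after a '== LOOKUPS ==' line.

Process each operation:
  + 71.249.123.192/28 (H1) depth=28
  - 71.249.123.192/28 clear@28
  + 64.0.0.0/2 (H1) depth=2
  + 255.126.0.0/16 (H0) depth=16
  ? 255.126.0.13  path d0:-→d1:-→d2:-→d3:-→d4:-→d5:-→d6:-→d7:-→d8:-→d9:-→d10:-→d11:-→d12:-→d13:-→d14:-→d15:-→d16:H0  best=H0
  + 255.126.45.176/28 (H0) depth=28
  ? 255.126.45.181  path d0:-→d1:-→d2:-→d3:-→d4:-→d5:-→d6:-→d7:-→d8:-→d9:-→d10:-→d11:-→d12:-→d13:-→d14:-→d15:-→d16:H0→d17:-→d18:-→d19:-→d20:-→d21:-→d22:-→d23:-→d24:-→d25:-→d26:-→d27:-→d28:H0  best=H0
  + 0.0.0.0/0 (H2) depth=0
  + 71.224.0.0/11 (H0) depth=11
  + 255.126.45.0/24 (H0) depth=24
  ? 71.224.20.56  path d0:H2→d1:-→d2:H1→d3:-→d4:-→d5:-→d6:-→d7:-→d8:-→d9:-→d10:-→d11:H0  best=H0
  ? 217.93.208.148  path d0:H2→d1:-→d2:-  best=H2
  + 64.0.0.0/4 (H0) depth=4
  + 255.126.45.176/28 (H2) depth=28
  ? 255.126.45.176  path d0:H2→d1:-→d2:-→d3:-→d4:-→d5:-→d6:-→d7:-→d8:-→d9:-→d10:-→d11:-→d12:-→d13:-→d14:-→d15:-→d16:H0→d17:-→d18:-→d19:-→d20:-→d21:-→d22:-→d23:-→d24:H0→d25:-→d26:-→d27:-→d28:H2  best=H2
  + 255.126.45.0/24 (H1) depth=24
  + 255.126.45.176/28 (H2) depth=28
  ? 71.224.0.0  path d0:H2→d1:-→d2:H1→d3:-→d4:H0→d5:-→d6:-→d7:-→d8:-→d9:-→d10:-→d11:H0  best=H0
  ? 255.126.0.0  path d0:H2→d1:-→d2:-→d3:-→d4:-→d5:-→d6:-→d7:-→d8:-→d9:-→d10:-→d11:-→d12:-→d13:-→d14:-→d15:-→d16:H0→d17:-→d18:-  best=H0
  + 255.126.32.0/20 (H1) depth=20
  - 255.126.0.0/16 clear@16
  + 71.249.112.0/20 (H0) depth=20
  ? 255.126.32.1  path d0:H2→d1:-→d2:-→d3:-→d4:-→d5:-→d6:-→d7:-→d8:-→d9:-→d10:-→d11:-→d12:-→d13:-→d14:-→d15:-→d16:-→d17:-→d18:-→d19:-→d20:H1  best=H1
  ? 255.126.32.0  path d0:H2→d1:-→d2:-→d3:-→d4:-→d5:-→d6:-→d7:-→d8:-→d9:-→d10:-→d11:-→d12:-→d13:-→d14:-→d15:-→d16:-→d17:-→d18:-→d19:-→d20:H1  best=H1
  ? 255.126.45.177  path d0:H2→d1:-→d2:-→d3:-→d4:-→d5:-→d6:-→d7:-→d8:-→d9:-→d10:-→d11:-→d12:-→d13:-→d14:-→d15:-→d16:-→d17:-→d18:-→d19:-→d20:H1→d21:-→d22:-→d23:-→d24:H1→d25:-→d26:-→d27:-→d28:H2  best=H2
  ? 255.126.45.41  path d0:H2→d1:-→d2:-→d3:-→d4:-→d5:-→d6:-→d7:-→d8:-→d9:-→d10:-→d11:-→d12:-→d13:-→d14:-→d15:-→d16:-→d17:-→d18:-→d19:-→d20:H1→d21:-→d22:-→d23:-→d24:H1  best=H1
  - 255.126.45.176/28 clear@28

== LOOKUPS ==
["H0","H0","H0","H2","H2","H0","H0","H1","H1","H2","H1"]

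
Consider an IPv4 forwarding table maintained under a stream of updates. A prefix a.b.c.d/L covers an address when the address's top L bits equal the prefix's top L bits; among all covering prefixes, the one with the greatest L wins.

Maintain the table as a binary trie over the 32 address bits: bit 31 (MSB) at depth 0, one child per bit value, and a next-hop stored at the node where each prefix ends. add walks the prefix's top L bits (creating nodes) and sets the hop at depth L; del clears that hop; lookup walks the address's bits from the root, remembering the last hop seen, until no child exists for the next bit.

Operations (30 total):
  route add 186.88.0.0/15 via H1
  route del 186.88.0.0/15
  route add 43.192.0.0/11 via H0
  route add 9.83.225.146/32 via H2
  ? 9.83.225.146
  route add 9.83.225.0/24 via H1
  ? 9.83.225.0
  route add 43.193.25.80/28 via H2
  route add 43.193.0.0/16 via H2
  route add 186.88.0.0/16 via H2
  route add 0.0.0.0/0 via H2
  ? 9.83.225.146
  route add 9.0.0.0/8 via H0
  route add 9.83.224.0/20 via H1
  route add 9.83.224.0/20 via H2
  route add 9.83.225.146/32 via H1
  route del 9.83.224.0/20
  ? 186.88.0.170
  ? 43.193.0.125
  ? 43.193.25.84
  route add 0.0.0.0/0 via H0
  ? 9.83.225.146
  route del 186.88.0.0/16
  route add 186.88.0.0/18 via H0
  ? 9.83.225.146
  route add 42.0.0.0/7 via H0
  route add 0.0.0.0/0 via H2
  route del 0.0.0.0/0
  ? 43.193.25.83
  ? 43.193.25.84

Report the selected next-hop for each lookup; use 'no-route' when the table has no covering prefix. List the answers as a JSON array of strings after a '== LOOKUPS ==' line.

Apply in order:
  add 186.88.0.0/15 -> H1 at depth 15
  del 186.88.0.0/15 (clear depth 15)
  add 43.192.0.0/11 -> H0 at depth 11
  add 9.83.225.146/32 -> H2 at depth 32
  lookup 9.83.225.146: bits 00001001010100111110000110010010 walk d0:-→d1:-→d2:-→d3:-→d4:-→d5:-→d6:-→d7:-→d8:-→d9:-→d10:-→d11:-→d12:-→d13:-→d14:-→d15:-→d16:-→d17:-→d18:-→d19:-→d20:-→d21:-→d22:-→d23:-→d24:-→d25:-→d26:-→d27:-→d28:-→d29:-→d30:-→d31:-→d32:H2 -> H2
  add 9.83.225.0/24 -> H1 at depth 24
  lookup 9.83.225.0: bits 000010010101001111100001 walk d0:-→d1:-→d2:-→d3:-→d4:-→d5:-→d6:-→d7:-→d8:-→d9:-→d10:-→d11:-→d12:-→d13:-→d14:-→d15:-→d16:-→d17:-→d18:-→d19:-→d20:-→d21:-→d22:-→d23:-→d24:H1 -> H1
  add 43.193.25.80/28 -> H2 at depth 28
  add 43.193.0.0/16 -> H2 at depth 16
  add 186.88.0.0/16 -> H2 at depth 16
  add 0.0.0.0/0 -> H2 at depth 0
  lookup 9.83.225.146: bits 00001001010100111110000110010010 walk d0:H2→d1:-→d2:-→d3:-→d4:-→d5:-→d6:-→d7:-→d8:-→d9:-→d10:-→d11:-→d12:-→d13:-→d14:-→d15:-→d16:-→d17:-→d18:-→d19:-→d20:-→d21:-→d22:-→d23:-→d24:H1→d25:-→d26:-→d27:-→d28:-→d29:-→d30:-→d31:-→d32:H2 -> H2
  add 9.0.0.0/8 -> H0 at depth 8
  add 9.83.224.0/20 -> H1 at depth 20
  add 9.83.224.0/20 -> H2 at depth 20
  add 9.83.225.146/32 -> H1 at depth 32
  del 9.83.224.0/20 (clear depth 20)
  lookup 186.88.0.170: bits 1011101001011000 walk d0:H2→d1:-→d2:-→d3:-→d4:-→d5:-→d6:-→d7:-→d8:-→d9:-→d10:-→d11:-→d12:-→d13:-→d14:-→d15:-→d16:H2 -> H2
  lookup 43.193.0.125: bits 0010101111000001000 walk d0:H2→d1:-→d2:-→d3:-→d4:-→d5:-→d6:-→d7:-→d8:-→d9:-→d10:-→d11:H0→d12:-→d13:-→d14:-→d15:-→d16:H2→d17:-→d18:-→d19:- -> H2
  lookup 43.193.25.84: bits 0010101111000001000110010101 walk d0:H2→d1:-→d2:-→d3:-→d4:-→d5:-→d6:-→d7:-→d8:-→d9:-→d10:-→d11:H0→d12:-→d13:-→d14:-→d15:-→d16:H2→d17:-→d18:-→d19:-→d20:-→d21:-→d22:-→d23:-→d24:-→d25:-→d26:-→d27:-→d28:H2 -> H2
  add 0.0.0.0/0 -> H0 at depth 0
  lookup 9.83.225.146: bits 00001001010100111110000110010010 walk d0:H0→d1:-→d2:-→d3:-→d4:-→d5:-→d6:-→d7:-→d8:H0→d9:-→d10:-→d11:-→d12:-→d13:-→d14:-→d15:-→d16:-→d17:-→d18:-→d19:-→d20:-→d21:-→d22:-→d23:-→d24:H1→d25:-→d26:-→d27:-→d28:-→d29:-→d30:-→d31:-→d32:H1 -> H1
  del 186.88.0.0/16 (clear depth 16)
  add 186.88.0.0/18 -> H0 at depth 18
  lookup 9.83.225.146: bits 00001001010100111110000110010010 walk d0:H0→d1:-→d2:-→d3:-→d4:-→d5:-→d6:-→d7:-→d8:H0→d9:-→d10:-→d11:-→d12:-→d13:-→d14:-→d15:-→d16:-→d17:-→d18:-→d19:-→d20:-→d21:-→d22:-→d23:-→d24:H1→d25:-→d26:-→d27:-→d28:-→d29:-→d30:-→d31:-→d32:H1 -> H1
  add 42.0.0.0/7 -> H0 at depth 7
  add 0.0.0.0/0 -> H2 at depth 0
  del 0.0.0.0/0 (clear depth 0)
  lookup 43.193.25.83: bits 0010101111000001000110010101 walk d0:-→d1:-→d2:-→d3:-→d4:-→d5:-→d6:-→d7:H0→d8:-→d9:-→d10:-→d11:H0→d12:-→d13:-→d14:-→d15:-→d16:H2→d17:-→d18:-→d19:-→d20:-→d21:-→d22:-→d23:-→d24:-→d25:-→d26:-→d27:-→d28:H2 -> H2
  lookup 43.193.25.84: bits 0010101111000001000110010101 walk d0:-→d1:-→d2:-→d3:-→d4:-→d5:-→d6:-→d7:H0→d8:-→d9:-→d10:-→d11:H0→d12:-→d13:-→d14:-→d15:-→d16:H2→d17:-→d18:-→d19:-→d20:-→d21:-→d22:-→d23:-→d24:-→d25:-→d26:-→d27:-→d28:H2 -> H2

== LOOKUPS ==
["H2","H1","H2","H2","H2","H2","H1","H1","H2","H2"]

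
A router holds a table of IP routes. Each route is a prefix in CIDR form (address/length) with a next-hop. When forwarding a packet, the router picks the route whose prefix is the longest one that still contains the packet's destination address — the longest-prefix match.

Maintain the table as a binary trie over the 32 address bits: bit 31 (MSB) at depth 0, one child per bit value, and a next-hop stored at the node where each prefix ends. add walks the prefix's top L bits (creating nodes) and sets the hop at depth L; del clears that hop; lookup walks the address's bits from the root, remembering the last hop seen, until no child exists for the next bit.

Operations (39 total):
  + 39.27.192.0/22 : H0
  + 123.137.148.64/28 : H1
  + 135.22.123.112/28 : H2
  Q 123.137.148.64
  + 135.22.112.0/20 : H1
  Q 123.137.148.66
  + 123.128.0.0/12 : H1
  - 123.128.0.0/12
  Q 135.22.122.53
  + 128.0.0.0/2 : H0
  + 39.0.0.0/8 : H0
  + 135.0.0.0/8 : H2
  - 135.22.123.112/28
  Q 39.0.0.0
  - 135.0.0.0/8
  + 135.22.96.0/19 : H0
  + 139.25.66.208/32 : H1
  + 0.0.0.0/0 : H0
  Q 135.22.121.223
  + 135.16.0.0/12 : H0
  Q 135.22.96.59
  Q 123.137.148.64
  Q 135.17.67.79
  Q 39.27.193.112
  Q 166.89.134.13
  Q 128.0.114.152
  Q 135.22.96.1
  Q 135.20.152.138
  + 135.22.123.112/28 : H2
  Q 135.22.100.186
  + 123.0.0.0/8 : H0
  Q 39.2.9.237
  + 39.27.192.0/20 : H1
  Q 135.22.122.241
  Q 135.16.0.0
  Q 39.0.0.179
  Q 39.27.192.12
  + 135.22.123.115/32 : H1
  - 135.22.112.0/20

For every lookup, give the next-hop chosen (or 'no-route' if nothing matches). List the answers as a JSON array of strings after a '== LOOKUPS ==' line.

Trace:
  + 39.27.192.0/22 (H0) depth=22
  + 123.137.148.64/28 (H1) depth=28
  + 135.22.123.112/28 (H2) depth=28
  lookup 123.137.148.64: bits 0111101110001001100101000100 walk d0:-→d1:-→d2:-→d3:-→d4:-→d5:-→d6:-→d7:-→d8:-→d9:-→d10:-→d11:-→d12:-→d13:-→d14:-→d15:-→d16:-→d17:-→d18:-→d19:-→d20:-→d21:-→d22:-→d23:-→d24:-→d25:-→d26:-→d27:-→d28:H1 -> H1
  + 135.22.112.0/20 (H1) depth=20
  lookup 123.137.148.66: bits 0111101110001001100101000100 walk d0:-→d1:-→d2:-→d3:-→d4:-→d5:-→d6:-→d7:-→d8:-→d9:-→d10:-→d11:-→d12:-→d13:-→d14:-→d15:-→d16:-→d17:-→d18:-→d19:-→d20:-→d21:-→d22:-→d23:-→d24:-→d25:-→d26:-→d27:-→d28:H1 -> H1
  + 123.128.0.0/12 (H1) depth=12
  - 123.128.0.0/12 clear@12
  lookup 135.22.122.53: bits 10000111000101100111101 walk d0:-→d1:-→d2:-→d3:-→d4:-→d5:-→d6:-→d7:-→d8:-→d9:-→d10:-→d11:-→d12:-→d13:-→d14:-→d15:-→d16:-→d17:-→d18:-→d19:-→d20:H1→d21:-→d22:-→d23:- -> H1
  + 128.0.0.0/2 (H0) depth=2
  + 39.0.0.0/8 (H0) depth=8
  + 135.0.0.0/8 (H2) depth=8
  - 135.22.123.112/28 clear@28
  lookup 39.0.0.0: bits 00100111000 walk d0:-→d1:-→d2:-→d3:-→d4:-→d5:-→d6:-→d7:-→d8:H0→d9:-→d10:-→d11:- -> H0
  - 135.0.0.0/8 clear@8
  + 135.22.96.0/19 (H0) depth=19
  + 139.25.66.208/32 (H1) depth=32
  + 0.0.0.0/0 (H0) depth=0
  lookup 135.22.121.223: bits 1000011100010110011110 walk d0:H0→d1:-→d2:H0→d3:-→d4:-→d5:-→d6:-→d7:-→d8:-→d9:-→d10:-→d11:-→d12:-→d13:-→d14:-→d15:-→d16:-→d17:-→d18:-→d19:H0→d20:H1→d21:-→d22:- -> H1
  + 135.16.0.0/12 (H0) depth=12
  lookup 135.22.96.59: bits 1000011100010110011 walk d0:H0→d1:-→d2:H0→d3:-→d4:-→d5:-→d6:-→d7:-→d8:-→d9:-→d10:-→d11:-→d12:H0→d13:-→d14:-→d15:-→d16:-→d17:-→d18:-→d19:H0 -> H0
  lookup 123.137.148.64: bits 0111101110001001100101000100 walk d0:H0→d1:-→d2:-→d3:-→d4:-→d5:-→d6:-→d7:-→d8:-→d9:-→d10:-→d11:-→d12:-→d13:-→d14:-→d15:-→d16:-→d17:-→d18:-→d19:-→d20:-→d21:-→d22:-→d23:-→d24:-→d25:-→d26:-→d27:-→d28:H1 -> H1
  lookup 135.17.67.79: bits 1000011100010 walk d0:H0→d1:-→d2:H0→d3:-→d4:-→d5:-→d6:-→d7:-→d8:-→d9:-→d10:-→d11:-→d12:H0→d13:- -> H0
  lookup 39.27.193.112: bits 0010011100011011110000 walk d0:H0→d1:-→d2:-→d3:-→d4:-→d5:-→d6:-→d7:-→d8:H0→d9:-→d10:-→d11:-→d12:-→d13:-→d14:-→d15:-→d16:-→d17:-→d18:-→d19:-→d20:-→d21:-→d22:H0 -> H0
  lookup 166.89.134.13: bits 10 walk d0:H0→d1:-→d2:H0 -> H0
  lookup 128.0.114.152: bits 10000 walk d0:H0→d1:-→d2:H0→d3:-→d4:-→d5:- -> H0
  lookup 135.22.96.1: bits 1000011100010110011 walk d0:H0→d1:-→d2:H0→d3:-→d4:-→d5:-→d6:-→d7:-→d8:-→d9:-→d10:-→d11:-→d12:H0→d13:-→d14:-→d15:-→d16:-→d17:-→d18:-→d19:H0 -> H0
  lookup 135.20.152.138: bits 10000111000101 walk d0:H0→d1:-→d2:H0→d3:-→d4:-→d5:-→d6:-→d7:-→d8:-→d9:-→d10:-→d11:-→d12:H0→d13:-→d14:- -> H0
  + 135.22.123.112/28 (H2) depth=28
  lookup 135.22.100.186: bits 1000011100010110011 walk d0:H0→d1:-→d2:H0→d3:-→d4:-→d5:-→d6:-→d7:-→d8:-→d9:-→d10:-→d11:-→d12:H0→d13:-→d14:-→d15:-→d16:-→d17:-→d18:-→d19:H0 -> H0
  + 123.0.0.0/8 (H0) depth=8
  lookup 39.2.9.237: bits 00100111000 walk d0:H0→d1:-→d2:-→d3:-→d4:-→d5:-→d6:-→d7:-→d8:H0→d9:-→d10:-→d11:- -> H0
  + 39.27.192.0/20 (H1) depth=20
  lookup 135.22.122.241: bits 10000111000101100111101 walk d0:H0→d1:-→d2:H0→d3:-→d4:-→d5:-→d6:-→d7:-→d8:-→d9:-→d10:-→d11:-→d12:H0→d13:-→d14:-→d15:-→d16:-→d17:-→d18:-→d19:H0→d20:H1→d21:-→d22:-→d23:- -> H1
  lookup 135.16.0.0: bits 1000011100010 walk d0:H0→d1:-→d2:H0→d3:-→d4:-→d5:-→d6:-→d7:-→d8:-→d9:-→d10:-→d11:-→d12:H0→d13:- -> H0
  lookup 39.0.0.179: bits 00100111000 walk d0:H0→d1:-→d2:-→d3:-→d4:-→d5:-→d6:-→d7:-→d8:H0→d9:-→d10:-→d11:- -> H0
  lookup 39.27.192.12: bits 0010011100011011110000 walk d0:H0→d1:-→d2:-→d3:-→d4:-→d5:-→d6:-→d7:-→d8:H0→d9:-→d10:-→d11:-→d12:-→d13:-→d14:-→d15:-→d16:-→d17:-→d18:-→d19:-→d20:H1→d21:-→d22:H0 -> H0
  + 135.22.123.115/32 (H1) depth=32
  - 135.22.112.0/20 clear@20

== LOOKUPS ==
["H1","H1","H1","H0","H1","H0","H1","H0","H0","H0","H0","H0","H0","H0","H0","H1","H0","H0","H0"]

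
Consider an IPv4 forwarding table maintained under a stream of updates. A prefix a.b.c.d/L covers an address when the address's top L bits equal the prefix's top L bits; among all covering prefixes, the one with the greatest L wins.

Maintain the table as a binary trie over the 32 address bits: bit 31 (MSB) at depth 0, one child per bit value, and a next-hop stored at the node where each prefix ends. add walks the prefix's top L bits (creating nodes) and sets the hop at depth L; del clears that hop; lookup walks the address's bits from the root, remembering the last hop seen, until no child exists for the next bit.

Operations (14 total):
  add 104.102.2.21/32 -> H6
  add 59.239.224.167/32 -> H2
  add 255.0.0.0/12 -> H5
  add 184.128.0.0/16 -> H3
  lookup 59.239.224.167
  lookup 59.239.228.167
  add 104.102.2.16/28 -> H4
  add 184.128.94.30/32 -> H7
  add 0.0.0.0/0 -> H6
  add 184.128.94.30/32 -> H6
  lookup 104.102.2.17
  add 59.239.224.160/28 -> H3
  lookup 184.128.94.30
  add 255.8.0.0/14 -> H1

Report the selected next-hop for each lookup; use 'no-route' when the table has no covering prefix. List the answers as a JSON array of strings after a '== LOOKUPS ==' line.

Process each operation:
  + 104.102.2.21/32 (H6) depth=32
  + 59.239.224.167/32 (H2) depth=32
  + 255.0.0.0/12 (H5) depth=12
  + 184.128.0.0/16 (H3) depth=16
  ? 59.239.224.167  path d0:-→d1:-→d2:-→d3:-→d4:-→d5:-→d6:-→d7:-→d8:-→d9:-→d10:-→d11:-→d12:-→d13:-→d14:-→d15:-→d16:-→d17:-→d18:-→d19:-→d20:-→d21:-→d22:-→d23:-→d24:-→d25:-→d26:-→d27:-→d28:-→d29:-→d30:-→d31:-→d32:H2  best=H2
  ? 59.239.228.167  path d0:-→d1:-→d2:-→d3:-→d4:-→d5:-→d6:-→d7:-→d8:-→d9:-→d10:-→d11:-→d12:-→d13:-→d14:-→d15:-→d16:-→d17:-→d18:-→d19:-→d20:-→d21:-  best=no-route
  + 104.102.2.16/28 (H4) depth=28
  + 184.128.94.30/32 (H7) depth=32
  + 0.0.0.0/0 (H6) depth=0
  + 184.128.94.30/32 (H6) depth=32
  ? 104.102.2.17  path d0:H6→d1:-→d2:-→d3:-→d4:-→d5:-→d6:-→d7:-→d8:-→d9:-→d10:-→d11:-→d12:-→d13:-→d14:-→d15:-→d16:-→d17:-→d18:-→d19:-→d20:-→d21:-→d22:-→d23:-→d24:-→d25:-→d26:-→d27:-→d28:H4→d29:-  best=H4
  + 59.239.224.160/28 (H3) depth=28
  ? 184.128.94.30  path d0:H6→d1:-→d2:-→d3:-→d4:-→d5:-→d6:-→d7:-→d8:-→d9:-→d10:-→d11:-→d12:-→d13:-→d14:-→d15:-→d16:H3→d17:-→d18:-→d19:-→d20:-→d21:-→d22:-→d23:-→d24:-→d25:-→d26:-→d27:-→d28:-→d29:-→d30:-→d31:-→d32:H6  best=H6
  + 255.8.0.0/14 (H1) depth=14

== LOOKUPS ==
["H2","no-route","H4","H6"]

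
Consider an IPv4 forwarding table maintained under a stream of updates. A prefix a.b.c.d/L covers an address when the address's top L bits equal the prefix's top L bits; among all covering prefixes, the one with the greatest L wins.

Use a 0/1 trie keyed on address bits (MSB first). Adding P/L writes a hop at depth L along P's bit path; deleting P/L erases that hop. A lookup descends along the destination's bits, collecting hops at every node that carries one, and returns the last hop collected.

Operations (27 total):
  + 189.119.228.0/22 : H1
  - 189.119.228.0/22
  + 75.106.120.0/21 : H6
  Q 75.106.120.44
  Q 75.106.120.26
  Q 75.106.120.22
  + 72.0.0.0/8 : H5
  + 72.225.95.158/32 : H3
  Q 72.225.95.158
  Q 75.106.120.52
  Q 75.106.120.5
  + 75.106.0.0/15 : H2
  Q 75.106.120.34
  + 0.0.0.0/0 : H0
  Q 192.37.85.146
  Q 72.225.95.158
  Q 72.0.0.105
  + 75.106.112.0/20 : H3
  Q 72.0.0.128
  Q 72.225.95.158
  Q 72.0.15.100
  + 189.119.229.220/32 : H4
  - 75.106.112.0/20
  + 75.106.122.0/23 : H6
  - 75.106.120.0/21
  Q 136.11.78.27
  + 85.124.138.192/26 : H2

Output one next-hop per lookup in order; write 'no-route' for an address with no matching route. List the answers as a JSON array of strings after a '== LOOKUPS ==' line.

Apply in order:
  add 189.119.228.0/22 -> H1 at depth 22
  del 189.119.228.0/22 (clear depth 22)
  add 75.106.120.0/21 -> H6 at depth 21
  Q 75.106.120.44: descend 010010110110101001111 ; hops seen [H6] ; pick H6
  Q 75.106.120.26: descend 010010110110101001111 ; hops seen [H6] ; pick H6
  Q 75.106.120.22: descend 010010110110101001111 ; hops seen [H6] ; pick H6
  add 72.0.0.0/8 -> H5 at depth 8
  add 72.225.95.158/32 -> H3 at depth 32
  Q 72.225.95.158: descend 01001000111000010101111110011110 ; hops seen [H5,H3] ; pick H3
  Q 75.106.120.52: descend 010010110110101001111 ; hops seen [H6] ; pick H6
  Q 75.106.120.5: descend 010010110110101001111 ; hops seen [H6] ; pick H6
  add 75.106.0.0/15 -> H2 at depth 15
  Q 75.106.120.34: descend 010010110110101001111 ; hops seen [H2,H6] ; pick H6
  add 0.0.0.0/0 -> H0 at depth 0
  Q 192.37.85.146: descend 1 ; hops seen [H0] ; pick H0
  Q 72.225.95.158: descend 01001000111000010101111110011110 ; hops seen [H0,H5,H3] ; pick H3
  Q 72.0.0.105: descend 01001000 ; hops seen [H0,H5] ; pick H5
  add 75.106.112.0/20 -> H3 at depth 20
  Q 72.0.0.128: descend 01001000 ; hops seen [H0,H5] ; pick H5
  Q 72.225.95.158: descend 01001000111000010101111110011110 ; hops seen [H0,H5,H3] ; pick H3
  Q 72.0.15.100: descend 01001000 ; hops seen [H0,H5] ; pick H5
  add 189.119.229.220/32 -> H4 at depth 32
  del 75.106.112.0/20 (clear depth 20)
  add 75.106.122.0/23 -> H6 at depth 23
  del 75.106.120.0/21 (clear depth 21)
  Q 136.11.78.27: descend 10 ; hops seen [H0] ; pick H0
  add 85.124.138.192/26 -> H2 at depth 26

== LOOKUPS ==
["H6","H6","H6","H3","H6","H6","H6","H0","H3","H5","H5","H3","H5","H0"]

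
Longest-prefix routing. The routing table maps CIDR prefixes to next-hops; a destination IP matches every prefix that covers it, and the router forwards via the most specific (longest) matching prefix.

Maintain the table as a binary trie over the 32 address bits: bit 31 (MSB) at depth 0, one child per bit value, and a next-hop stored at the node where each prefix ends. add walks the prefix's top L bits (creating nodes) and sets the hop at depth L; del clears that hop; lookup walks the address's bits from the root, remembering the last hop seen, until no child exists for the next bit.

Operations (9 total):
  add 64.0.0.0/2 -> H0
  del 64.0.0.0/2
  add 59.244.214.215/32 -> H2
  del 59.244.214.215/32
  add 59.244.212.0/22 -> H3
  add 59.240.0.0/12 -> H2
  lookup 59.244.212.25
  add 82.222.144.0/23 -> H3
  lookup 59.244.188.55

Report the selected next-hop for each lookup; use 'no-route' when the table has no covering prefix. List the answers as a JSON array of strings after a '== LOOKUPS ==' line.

Process each operation:
  + 64.0.0.0/2 (H0) depth=2
  - 64.0.0.0/2 clear@2
  + 59.244.214.215/32 (H2) depth=32
  - 59.244.214.215/32 clear@32
  + 59.244.212.0/22 (H3) depth=22
  + 59.240.0.0/12 (H2) depth=12
  ? 59.244.212.25  path d0:-→d1:-→d2:-→d3:-→d4:-→d5:-→d6:-→d7:-→d8:-→d9:-→d10:-→d11:-→d12:H2→d13:-→d14:-→d15:-→d16:-→d17:-→d18:-→d19:-→d20:-→d21:-→d22:H3  best=H3
  + 82.222.144.0/23 (H3) depth=23
  ? 59.244.188.55  path d0:-→d1:-→d2:-→d3:-→d4:-→d5:-→d6:-→d7:-→d8:-→d9:-→d10:-→d11:-→d12:H2→d13:-→d14:-→d15:-→d16:-→d17:-  best=H2

== LOOKUPS ==
["H3","H2"]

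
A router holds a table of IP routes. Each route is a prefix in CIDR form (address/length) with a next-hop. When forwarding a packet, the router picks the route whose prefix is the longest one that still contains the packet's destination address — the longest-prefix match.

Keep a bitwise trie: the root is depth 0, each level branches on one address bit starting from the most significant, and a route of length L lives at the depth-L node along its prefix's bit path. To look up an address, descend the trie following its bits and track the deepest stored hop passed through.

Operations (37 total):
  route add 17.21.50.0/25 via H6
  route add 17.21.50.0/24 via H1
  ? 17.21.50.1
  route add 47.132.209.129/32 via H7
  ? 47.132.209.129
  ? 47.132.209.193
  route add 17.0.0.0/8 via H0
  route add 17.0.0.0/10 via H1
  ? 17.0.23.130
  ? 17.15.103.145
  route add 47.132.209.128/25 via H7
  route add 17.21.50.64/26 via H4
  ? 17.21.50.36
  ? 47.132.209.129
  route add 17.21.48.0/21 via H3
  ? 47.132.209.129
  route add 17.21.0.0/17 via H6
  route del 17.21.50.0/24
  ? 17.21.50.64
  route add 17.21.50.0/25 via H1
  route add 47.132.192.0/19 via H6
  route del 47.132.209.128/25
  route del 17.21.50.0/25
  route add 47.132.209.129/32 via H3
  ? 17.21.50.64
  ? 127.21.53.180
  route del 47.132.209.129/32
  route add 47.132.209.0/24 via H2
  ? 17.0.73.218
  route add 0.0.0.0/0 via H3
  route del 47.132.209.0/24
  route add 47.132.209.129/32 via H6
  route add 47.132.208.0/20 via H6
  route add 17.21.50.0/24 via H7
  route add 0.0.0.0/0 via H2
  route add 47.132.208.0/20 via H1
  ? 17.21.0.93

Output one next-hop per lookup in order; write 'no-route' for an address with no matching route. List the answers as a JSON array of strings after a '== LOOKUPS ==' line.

Trace:
  + 17.21.50.0/25 (H6) depth=25
  + 17.21.50.0/24 (H1) depth=24
  lookup 17.21.50.1: bits 0001000100010101001100100 walk d0:-→d1:-→d2:-→d3:-→d4:-→d5:-→d6:-→d7:-→d8:-→d9:-→d10:-→d11:-→d12:-→d13:-→d14:-→d15:-→d16:-→d17:-→d18:-→d19:-→d20:-→d21:-→d22:-→d23:-→d24:H1→d25:H6 -> H6
  + 47.132.209.129/32 (H7) depth=32
  lookup 47.132.209.129: bits 00101111100001001101000110000001 walk d0:-→d1:-→d2:-→d3:-→d4:-→d5:-→d6:-→d7:-→d8:-→d9:-→d10:-→d11:-→d12:-→d13:-→d14:-→d15:-→d16:-→d17:-→d18:-→d19:-→d20:-→d21:-→d22:-→d23:-→d24:-→d25:-→d26:-→d27:-→d28:-→d29:-→d30:-→d31:-→d32:H7 -> H7
  lookup 47.132.209.193: bits 0010111110000100110100011 walk d0:-→d1:-→d2:-→d3:-→d4:-→d5:-→d6:-→d7:-→d8:-→d9:-→d10:-→d11:-→d12:-→d13:-→d14:-→d15:-→d16:-→d17:-→d18:-→d19:-→d20:-→d21:-→d22:-→d23:-→d24:-→d25:- -> no-route
  + 17.0.0.0/8 (H0) depth=8
  + 17.0.0.0/10 (H1) depth=10
  lookup 17.0.23.130: bits 00010001000 walk d0:-→d1:-→d2:-→d3:-→d4:-→d5:-→d6:-→d7:-→d8:H0→d9:-→d10:H1→d11:- -> H1
  lookup 17.15.103.145: bits 00010001000 walk d0:-→d1:-→d2:-→d3:-→d4:-→d5:-→d6:-→d7:-→d8:H0→d9:-→d10:H1→d11:- -> H1
  + 47.132.209.128/25 (H7) depth=25
  + 17.21.50.64/26 (H4) depth=26
  lookup 17.21.50.36: bits 0001000100010101001100100 walk d0:-→d1:-→d2:-→d3:-→d4:-→d5:-→d6:-→d7:-→d8:H0→d9:-→d10:H1→d11:-→d12:-→d13:-→d14:-→d15:-→d16:-→d17:-→d18:-→d19:-→d20:-→d21:-→d22:-→d23:-→d24:H1→d25:H6 -> H6
  lookup 47.132.209.129: bits 00101111100001001101000110000001 walk d0:-→d1:-→d2:-→d3:-→d4:-→d5:-→d6:-→d7:-→d8:-→d9:-→d10:-→d11:-→d12:-→d13:-→d14:-→d15:-→d16:-→d17:-→d18:-→d19:-→d20:-→d21:-→d22:-→d23:-→d24:-→d25:H7→d26:-→d27:-→d28:-→d29:-→d30:-→d31:-→d32:H7 -> H7
  + 17.21.48.0/21 (H3) depth=21
  lookup 47.132.209.129: bits 00101111100001001101000110000001 walk d0:-→d1:-→d2:-→d3:-→d4:-→d5:-→d6:-→d7:-→d8:-→d9:-→d10:-→d11:-→d12:-→d13:-→d14:-→d15:-→d16:-→d17:-→d18:-→d19:-→d20:-→d21:-→d22:-→d23:-→d24:-→d25:H7→d26:-→d27:-→d28:-→d29:-→d30:-→d31:-→d32:H7 -> H7
  + 17.21.0.0/17 (H6) depth=17
  - 17.21.50.0/24 clear@24
  lookup 17.21.50.64: bits 00010001000101010011001001 walk d0:-→d1:-→d2:-→d3:-→d4:-→d5:-→d6:-→d7:-→d8:H0→d9:-→d10:H1→d11:-→d12:-→d13:-→d14:-→d15:-→d16:-→d17:H6→d18:-→d19:-→d20:-→d21:H3→d22:-→d23:-→d24:-→d25:H6→d26:H4 -> H4
  + 17.21.50.0/25 (H1) depth=25
  + 47.132.192.0/19 (H6) depth=19
  - 47.132.209.128/25 clear@25
  - 17.21.50.0/25 clear@25
  + 47.132.209.129/32 (H3) depth=32
  lookup 17.21.50.64: bits 00010001000101010011001001 walk d0:-→d1:-→d2:-→d3:-→d4:-→d5:-→d6:-→d7:-→d8:H0→d9:-→d10:H1→d11:-→d12:-→d13:-→d14:-→d15:-→d16:-→d17:H6→d18:-→d19:-→d20:-→d21:H3→d22:-→d23:-→d24:-→d25:-→d26:H4 -> H4
  lookup 127.21.53.180: bits 0 walk d0:-→d1:- -> no-route
  - 47.132.209.129/32 clear@32
  + 47.132.209.0/24 (H2) depth=24
  lookup 17.0.73.218: bits 00010001000 walk d0:-→d1:-→d2:-→d3:-→d4:-→d5:-→d6:-→d7:-→d8:H0→d9:-→d10:H1→d11:- -> H1
  + 0.0.0.0/0 (H3) depth=0
  - 47.132.209.0/24 clear@24
  + 47.132.209.129/32 (H6) depth=32
  + 47.132.208.0/20 (H6) depth=20
  + 17.21.50.0/24 (H7) depth=24
  + 0.0.0.0/0 (H2) depth=0
  + 47.132.208.0/20 (H1) depth=20
  lookup 17.21.0.93: bits 000100010001010100 walk d0:H2→d1:-→d2:-→d3:-→d4:-→d5:-→d6:-→d7:-→d8:H0→d9:-→d10:H1→d11:-→d12:-→d13:-→d14:-→d15:-→d16:-→d17:H6→d18:- -> H6

== LOOKUPS ==
["H6","H7","no-route","H1","H1","H6","H7","H7","H4","H4","no-route","H1","H6"]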